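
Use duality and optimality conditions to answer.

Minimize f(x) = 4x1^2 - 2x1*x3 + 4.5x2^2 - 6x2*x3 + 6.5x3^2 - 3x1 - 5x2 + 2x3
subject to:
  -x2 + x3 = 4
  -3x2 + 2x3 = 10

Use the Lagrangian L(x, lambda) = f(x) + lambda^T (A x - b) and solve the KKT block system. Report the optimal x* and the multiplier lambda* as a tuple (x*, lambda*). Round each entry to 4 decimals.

Form the Lagrangian:
  L(x, lambda) = (1/2) x^T Q x + c^T x + lambda^T (A x - b)
Stationarity (grad_x L = 0): Q x + c + A^T lambda = 0.
Primal feasibility: A x = b.

This gives the KKT block system:
  [ Q   A^T ] [ x     ]   [-c ]
  [ A    0  ] [ lambda ] = [ b ]

Solving the linear system:
  x*      = (0.875, -2, 2)
  lambda* = (-44.75, 3.25)
  f(x*)   = 78.9375

x* = (0.875, -2, 2), lambda* = (-44.75, 3.25)


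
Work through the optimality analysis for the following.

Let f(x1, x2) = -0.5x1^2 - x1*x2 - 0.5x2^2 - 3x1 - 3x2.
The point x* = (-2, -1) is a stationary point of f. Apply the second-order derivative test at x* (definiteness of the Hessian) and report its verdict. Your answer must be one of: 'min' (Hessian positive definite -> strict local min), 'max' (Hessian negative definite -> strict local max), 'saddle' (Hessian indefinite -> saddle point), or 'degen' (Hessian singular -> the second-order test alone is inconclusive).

Compute the Hessian H = grad^2 f:
  H = [[-1, -1], [-1, -1]]
Verify stationarity: grad f(x*) = H x* + g = (0, 0).
Eigenvalues of H: -2, 0.
H has a zero eigenvalue (singular; negative semidefinite but not definite), so H is neither positive definite, negative definite, nor indefinite. The second-order test alone is inconclusive -> degen.
(Indeed, f is constant along the null direction of H through x*, so x* is not a strict local extremum.)

degen


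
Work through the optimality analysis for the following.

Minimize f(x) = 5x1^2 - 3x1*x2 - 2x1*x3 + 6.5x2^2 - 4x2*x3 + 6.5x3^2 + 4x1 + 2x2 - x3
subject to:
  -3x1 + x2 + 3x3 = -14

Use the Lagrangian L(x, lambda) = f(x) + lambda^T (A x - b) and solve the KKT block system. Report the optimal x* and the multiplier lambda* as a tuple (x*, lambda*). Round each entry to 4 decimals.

Form the Lagrangian:
  L(x, lambda) = (1/2) x^T Q x + c^T x + lambda^T (A x - b)
Stationarity (grad_x L = 0): Q x + c + A^T lambda = 0.
Primal feasibility: A x = b.

This gives the KKT block system:
  [ Q   A^T ] [ x     ]   [-c ]
  [ A    0  ] [ lambda ] = [ b ]

Solving the linear system:
  x*      = (1.8328, -1.2666, -2.4117)
  lambda* = (10.317)
  f(x*)   = 75.8241

x* = (1.8328, -1.2666, -2.4117), lambda* = (10.317)


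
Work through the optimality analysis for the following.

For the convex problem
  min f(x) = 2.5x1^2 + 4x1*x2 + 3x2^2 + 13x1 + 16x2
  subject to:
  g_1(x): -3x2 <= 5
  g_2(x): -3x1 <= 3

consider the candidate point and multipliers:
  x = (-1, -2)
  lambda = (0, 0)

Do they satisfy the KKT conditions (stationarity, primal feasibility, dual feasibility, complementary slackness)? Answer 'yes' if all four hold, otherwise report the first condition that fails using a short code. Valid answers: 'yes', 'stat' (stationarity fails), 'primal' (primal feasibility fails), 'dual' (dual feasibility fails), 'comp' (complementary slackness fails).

Gradient of f: grad f(x) = Q x + c = (0, 0)
Constraint values g_i(x) = a_i^T x - b_i:
  g_1((-1, -2)) = 1
  g_2((-1, -2)) = 0
Stationarity residual: grad f(x) + sum_i lambda_i a_i = (0, 0)
  -> stationarity OK
Primal feasibility (all g_i <= 0): FAILS
Dual feasibility (all lambda_i >= 0): OK
Complementary slackness (lambda_i * g_i(x) = 0 for all i): OK

Verdict: the first failing condition is primal_feasibility -> primal.

primal


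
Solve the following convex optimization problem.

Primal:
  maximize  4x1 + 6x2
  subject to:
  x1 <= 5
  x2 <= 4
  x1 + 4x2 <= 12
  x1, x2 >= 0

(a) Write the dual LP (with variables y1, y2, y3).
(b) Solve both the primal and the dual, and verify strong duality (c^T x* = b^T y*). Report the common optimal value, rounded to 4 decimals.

The standard primal-dual pair for 'max c^T x s.t. A x <= b, x >= 0' is:
  Dual:  min b^T y  s.t.  A^T y >= c,  y >= 0.

So the dual LP is:
  minimize  5y1 + 4y2 + 12y3
  subject to:
    y1 + y3 >= 4
    y2 + 4y3 >= 6
    y1, y2, y3 >= 0

Solving the primal: x* = (5, 1.75).
  primal value c^T x* = 30.5.
Solving the dual: y* = (2.5, 0, 1.5).
  dual value b^T y* = 30.5.
Strong duality: c^T x* = b^T y*. Confirmed.

30.5


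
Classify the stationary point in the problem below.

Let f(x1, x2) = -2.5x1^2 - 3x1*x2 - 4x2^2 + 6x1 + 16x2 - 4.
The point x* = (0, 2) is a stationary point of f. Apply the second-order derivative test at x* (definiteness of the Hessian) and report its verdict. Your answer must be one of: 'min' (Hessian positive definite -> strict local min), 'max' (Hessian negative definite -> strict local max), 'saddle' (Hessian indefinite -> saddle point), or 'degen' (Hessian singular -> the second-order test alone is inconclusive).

Compute the Hessian H = grad^2 f:
  H = [[-5, -3], [-3, -8]]
Verify stationarity: grad f(x*) = H x* + g = (0, 0).
Eigenvalues of H: -9.8541, -3.1459.
Both eigenvalues < 0, so H is negative definite -> x* is a strict local max.

max


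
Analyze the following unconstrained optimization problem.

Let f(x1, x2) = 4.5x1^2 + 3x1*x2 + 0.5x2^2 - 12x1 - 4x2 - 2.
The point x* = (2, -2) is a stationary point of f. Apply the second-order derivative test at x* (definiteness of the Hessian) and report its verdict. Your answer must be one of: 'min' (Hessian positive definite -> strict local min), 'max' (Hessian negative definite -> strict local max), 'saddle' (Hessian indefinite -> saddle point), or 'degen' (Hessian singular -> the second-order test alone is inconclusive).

Compute the Hessian H = grad^2 f:
  H = [[9, 3], [3, 1]]
Verify stationarity: grad f(x*) = H x* + g = (0, 0).
Eigenvalues of H: 0, 10.
H has a zero eigenvalue (singular; positive semidefinite but not definite), so H is neither positive definite, negative definite, nor indefinite. The second-order test alone is inconclusive -> degen.
(Indeed, f is constant along the null direction of H through x*, so x* is not a strict local extremum.)

degen


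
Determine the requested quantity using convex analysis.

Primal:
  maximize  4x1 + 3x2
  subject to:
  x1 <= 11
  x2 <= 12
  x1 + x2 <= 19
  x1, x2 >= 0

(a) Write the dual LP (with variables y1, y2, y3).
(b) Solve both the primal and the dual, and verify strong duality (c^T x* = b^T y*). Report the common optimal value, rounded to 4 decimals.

The standard primal-dual pair for 'max c^T x s.t. A x <= b, x >= 0' is:
  Dual:  min b^T y  s.t.  A^T y >= c,  y >= 0.

So the dual LP is:
  minimize  11y1 + 12y2 + 19y3
  subject to:
    y1 + y3 >= 4
    y2 + y3 >= 3
    y1, y2, y3 >= 0

Solving the primal: x* = (11, 8).
  primal value c^T x* = 68.
Solving the dual: y* = (1, 0, 3).
  dual value b^T y* = 68.
Strong duality: c^T x* = b^T y*. Confirmed.

68


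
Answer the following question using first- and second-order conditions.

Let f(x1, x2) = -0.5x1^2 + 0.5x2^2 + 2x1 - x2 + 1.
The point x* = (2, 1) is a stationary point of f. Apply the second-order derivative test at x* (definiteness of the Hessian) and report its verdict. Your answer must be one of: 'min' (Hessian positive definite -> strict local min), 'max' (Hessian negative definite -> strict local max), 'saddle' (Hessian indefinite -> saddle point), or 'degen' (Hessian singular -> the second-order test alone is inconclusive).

Compute the Hessian H = grad^2 f:
  H = [[-1, 0], [0, 1]]
Verify stationarity: grad f(x*) = H x* + g = (0, 0).
Eigenvalues of H: -1, 1.
Eigenvalues have mixed signs, so H is indefinite -> x* is a saddle point.

saddle


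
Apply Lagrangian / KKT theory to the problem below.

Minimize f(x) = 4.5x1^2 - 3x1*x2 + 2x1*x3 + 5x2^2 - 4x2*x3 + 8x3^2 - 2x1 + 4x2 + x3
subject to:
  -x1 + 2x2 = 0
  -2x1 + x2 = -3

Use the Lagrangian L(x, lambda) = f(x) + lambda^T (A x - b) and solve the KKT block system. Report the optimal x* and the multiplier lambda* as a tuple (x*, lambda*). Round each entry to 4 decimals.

Form the Lagrangian:
  L(x, lambda) = (1/2) x^T Q x + c^T x + lambda^T (A x - b)
Stationarity (grad_x L = 0): Q x + c + A^T lambda = 0.
Primal feasibility: A x = b.

This gives the KKT block system:
  [ Q   A^T ] [ x     ]   [-c ]
  [ A    0  ] [ lambda ] = [ b ]

Solving the linear system:
  x*      = (2, 1, -0.0625)
  lambda* = (-9.7917, 11.3333)
  f(x*)   = 16.9688

x* = (2, 1, -0.0625), lambda* = (-9.7917, 11.3333)


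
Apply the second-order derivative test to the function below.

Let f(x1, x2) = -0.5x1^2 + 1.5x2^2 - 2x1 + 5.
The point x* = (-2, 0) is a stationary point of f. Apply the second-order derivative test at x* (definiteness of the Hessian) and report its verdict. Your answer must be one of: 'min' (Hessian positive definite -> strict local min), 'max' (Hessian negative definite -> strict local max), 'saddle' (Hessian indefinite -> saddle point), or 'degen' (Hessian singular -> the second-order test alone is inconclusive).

Compute the Hessian H = grad^2 f:
  H = [[-1, 0], [0, 3]]
Verify stationarity: grad f(x*) = H x* + g = (0, 0).
Eigenvalues of H: -1, 3.
Eigenvalues have mixed signs, so H is indefinite -> x* is a saddle point.

saddle


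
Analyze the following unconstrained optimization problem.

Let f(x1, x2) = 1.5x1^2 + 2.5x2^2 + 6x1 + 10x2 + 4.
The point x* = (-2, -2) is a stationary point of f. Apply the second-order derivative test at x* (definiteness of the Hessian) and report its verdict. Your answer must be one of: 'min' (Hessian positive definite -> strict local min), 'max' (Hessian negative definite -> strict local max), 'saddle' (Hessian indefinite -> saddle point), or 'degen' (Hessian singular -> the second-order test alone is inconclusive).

Compute the Hessian H = grad^2 f:
  H = [[3, 0], [0, 5]]
Verify stationarity: grad f(x*) = H x* + g = (0, 0).
Eigenvalues of H: 3, 5.
Both eigenvalues > 0, so H is positive definite -> x* is a strict local min.

min


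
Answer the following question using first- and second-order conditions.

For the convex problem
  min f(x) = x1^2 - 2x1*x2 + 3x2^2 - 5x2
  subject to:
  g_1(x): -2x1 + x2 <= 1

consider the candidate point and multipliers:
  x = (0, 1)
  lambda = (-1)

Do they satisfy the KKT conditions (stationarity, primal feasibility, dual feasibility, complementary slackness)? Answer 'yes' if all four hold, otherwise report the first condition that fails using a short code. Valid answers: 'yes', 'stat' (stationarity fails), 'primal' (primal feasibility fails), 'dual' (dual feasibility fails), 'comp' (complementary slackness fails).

Gradient of f: grad f(x) = Q x + c = (-2, 1)
Constraint values g_i(x) = a_i^T x - b_i:
  g_1((0, 1)) = 0
Stationarity residual: grad f(x) + sum_i lambda_i a_i = (0, 0)
  -> stationarity OK
Primal feasibility (all g_i <= 0): OK
Dual feasibility (all lambda_i >= 0): FAILS
Complementary slackness (lambda_i * g_i(x) = 0 for all i): OK

Verdict: the first failing condition is dual_feasibility -> dual.

dual


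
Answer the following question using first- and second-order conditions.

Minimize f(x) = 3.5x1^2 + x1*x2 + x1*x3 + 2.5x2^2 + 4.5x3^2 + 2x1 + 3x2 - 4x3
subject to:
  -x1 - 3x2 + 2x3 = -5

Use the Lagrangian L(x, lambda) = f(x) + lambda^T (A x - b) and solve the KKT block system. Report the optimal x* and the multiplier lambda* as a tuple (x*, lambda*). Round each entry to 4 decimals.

Form the Lagrangian:
  L(x, lambda) = (1/2) x^T Q x + c^T x + lambda^T (A x - b)
Stationarity (grad_x L = 0): Q x + c + A^T lambda = 0.
Primal feasibility: A x = b.

This gives the KKT block system:
  [ Q   A^T ] [ x     ]   [-c ]
  [ A    0  ] [ lambda ] = [ b ]

Solving the linear system:
  x*      = (0.0418, 1.4401, -0.3189)
  lambda* = (3.4141)
  f(x*)   = 11.3752

x* = (0.0418, 1.4401, -0.3189), lambda* = (3.4141)


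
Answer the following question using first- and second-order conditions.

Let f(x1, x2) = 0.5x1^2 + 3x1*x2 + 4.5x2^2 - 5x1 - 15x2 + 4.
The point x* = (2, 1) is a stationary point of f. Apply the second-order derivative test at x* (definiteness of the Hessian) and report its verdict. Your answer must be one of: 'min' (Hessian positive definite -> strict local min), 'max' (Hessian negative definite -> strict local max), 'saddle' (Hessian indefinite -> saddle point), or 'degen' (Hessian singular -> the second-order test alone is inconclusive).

Compute the Hessian H = grad^2 f:
  H = [[1, 3], [3, 9]]
Verify stationarity: grad f(x*) = H x* + g = (0, 0).
Eigenvalues of H: 0, 10.
H has a zero eigenvalue (singular; positive semidefinite but not definite), so H is neither positive definite, negative definite, nor indefinite. The second-order test alone is inconclusive -> degen.
(Indeed, f is constant along the null direction of H through x*, so x* is not a strict local extremum.)

degen


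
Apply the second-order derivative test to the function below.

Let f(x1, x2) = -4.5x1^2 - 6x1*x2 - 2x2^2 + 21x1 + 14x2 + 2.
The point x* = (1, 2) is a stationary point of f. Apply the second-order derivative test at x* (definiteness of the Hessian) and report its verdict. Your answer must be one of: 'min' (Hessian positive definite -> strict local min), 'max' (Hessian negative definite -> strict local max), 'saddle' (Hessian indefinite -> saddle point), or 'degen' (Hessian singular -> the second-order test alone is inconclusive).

Compute the Hessian H = grad^2 f:
  H = [[-9, -6], [-6, -4]]
Verify stationarity: grad f(x*) = H x* + g = (0, 0).
Eigenvalues of H: -13, 0.
H has a zero eigenvalue (singular; negative semidefinite but not definite), so H is neither positive definite, negative definite, nor indefinite. The second-order test alone is inconclusive -> degen.
(Indeed, f is constant along the null direction of H through x*, so x* is not a strict local extremum.)

degen


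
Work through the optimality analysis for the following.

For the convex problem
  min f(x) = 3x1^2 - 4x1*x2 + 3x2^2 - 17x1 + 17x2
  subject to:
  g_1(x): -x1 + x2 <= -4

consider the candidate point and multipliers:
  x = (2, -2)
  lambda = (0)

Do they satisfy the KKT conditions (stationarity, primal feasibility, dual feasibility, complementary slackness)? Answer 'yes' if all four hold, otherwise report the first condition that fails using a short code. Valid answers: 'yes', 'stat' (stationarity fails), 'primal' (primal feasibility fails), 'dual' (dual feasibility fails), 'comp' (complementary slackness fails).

Gradient of f: grad f(x) = Q x + c = (3, -3)
Constraint values g_i(x) = a_i^T x - b_i:
  g_1((2, -2)) = 0
Stationarity residual: grad f(x) + sum_i lambda_i a_i = (3, -3)
  -> stationarity FAILS
Primal feasibility (all g_i <= 0): OK
Dual feasibility (all lambda_i >= 0): OK
Complementary slackness (lambda_i * g_i(x) = 0 for all i): OK

Verdict: the first failing condition is stationarity -> stat.

stat


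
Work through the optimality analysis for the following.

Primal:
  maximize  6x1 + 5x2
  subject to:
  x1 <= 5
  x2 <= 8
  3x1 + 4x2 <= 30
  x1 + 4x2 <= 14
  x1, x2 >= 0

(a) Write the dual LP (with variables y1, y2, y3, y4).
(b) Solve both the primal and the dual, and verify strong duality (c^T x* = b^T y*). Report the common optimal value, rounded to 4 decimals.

The standard primal-dual pair for 'max c^T x s.t. A x <= b, x >= 0' is:
  Dual:  min b^T y  s.t.  A^T y >= c,  y >= 0.

So the dual LP is:
  minimize  5y1 + 8y2 + 30y3 + 14y4
  subject to:
    y1 + 3y3 + y4 >= 6
    y2 + 4y3 + 4y4 >= 5
    y1, y2, y3, y4 >= 0

Solving the primal: x* = (5, 2.25).
  primal value c^T x* = 41.25.
Solving the dual: y* = (4.75, 0, 0, 1.25).
  dual value b^T y* = 41.25.
Strong duality: c^T x* = b^T y*. Confirmed.

41.25


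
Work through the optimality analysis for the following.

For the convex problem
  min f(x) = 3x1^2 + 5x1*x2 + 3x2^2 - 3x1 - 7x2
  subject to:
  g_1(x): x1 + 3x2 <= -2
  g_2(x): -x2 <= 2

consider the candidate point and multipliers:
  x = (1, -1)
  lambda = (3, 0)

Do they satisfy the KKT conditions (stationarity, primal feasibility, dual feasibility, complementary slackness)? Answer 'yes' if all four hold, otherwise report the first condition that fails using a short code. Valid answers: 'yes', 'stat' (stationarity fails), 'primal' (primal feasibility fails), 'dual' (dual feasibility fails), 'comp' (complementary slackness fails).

Gradient of f: grad f(x) = Q x + c = (-2, -8)
Constraint values g_i(x) = a_i^T x - b_i:
  g_1((1, -1)) = 0
  g_2((1, -1)) = -1
Stationarity residual: grad f(x) + sum_i lambda_i a_i = (1, 1)
  -> stationarity FAILS
Primal feasibility (all g_i <= 0): OK
Dual feasibility (all lambda_i >= 0): OK
Complementary slackness (lambda_i * g_i(x) = 0 for all i): OK

Verdict: the first failing condition is stationarity -> stat.

stat


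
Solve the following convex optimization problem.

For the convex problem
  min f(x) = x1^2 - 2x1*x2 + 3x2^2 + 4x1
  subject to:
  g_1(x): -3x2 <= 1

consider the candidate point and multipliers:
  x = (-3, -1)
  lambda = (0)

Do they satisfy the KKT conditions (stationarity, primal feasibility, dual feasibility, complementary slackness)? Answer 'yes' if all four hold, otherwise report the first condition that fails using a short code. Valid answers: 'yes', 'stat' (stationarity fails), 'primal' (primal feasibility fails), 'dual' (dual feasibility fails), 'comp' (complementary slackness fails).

Gradient of f: grad f(x) = Q x + c = (0, 0)
Constraint values g_i(x) = a_i^T x - b_i:
  g_1((-3, -1)) = 2
Stationarity residual: grad f(x) + sum_i lambda_i a_i = (0, 0)
  -> stationarity OK
Primal feasibility (all g_i <= 0): FAILS
Dual feasibility (all lambda_i >= 0): OK
Complementary slackness (lambda_i * g_i(x) = 0 for all i): OK

Verdict: the first failing condition is primal_feasibility -> primal.

primal


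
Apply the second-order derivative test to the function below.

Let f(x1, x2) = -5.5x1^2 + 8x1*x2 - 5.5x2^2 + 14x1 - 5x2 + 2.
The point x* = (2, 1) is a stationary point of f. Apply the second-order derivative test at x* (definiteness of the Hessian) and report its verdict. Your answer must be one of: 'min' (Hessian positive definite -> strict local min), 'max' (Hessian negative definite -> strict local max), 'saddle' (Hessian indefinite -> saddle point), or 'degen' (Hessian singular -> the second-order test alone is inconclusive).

Compute the Hessian H = grad^2 f:
  H = [[-11, 8], [8, -11]]
Verify stationarity: grad f(x*) = H x* + g = (0, 0).
Eigenvalues of H: -19, -3.
Both eigenvalues < 0, so H is negative definite -> x* is a strict local max.

max


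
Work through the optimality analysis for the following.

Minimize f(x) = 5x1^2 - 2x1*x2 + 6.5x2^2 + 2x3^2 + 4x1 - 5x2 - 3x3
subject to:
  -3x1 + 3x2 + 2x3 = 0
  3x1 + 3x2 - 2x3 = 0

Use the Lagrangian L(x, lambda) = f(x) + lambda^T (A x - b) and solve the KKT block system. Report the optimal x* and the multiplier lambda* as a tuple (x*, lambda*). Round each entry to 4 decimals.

Form the Lagrangian:
  L(x, lambda) = (1/2) x^T Q x + c^T x + lambda^T (A x - b)
Stationarity (grad_x L = 0): Q x + c + A^T lambda = 0.
Primal feasibility: A x = b.

This gives the KKT block system:
  [ Q   A^T ] [ x     ]   [-c ]
  [ A    0  ] [ lambda ] = [ b ]

Solving the linear system:
  x*      = (0.0263, 0, 0.0395)
  lambda* = (1.5526, 0.1316)
  f(x*)   = -0.0066

x* = (0.0263, 0, 0.0395), lambda* = (1.5526, 0.1316)


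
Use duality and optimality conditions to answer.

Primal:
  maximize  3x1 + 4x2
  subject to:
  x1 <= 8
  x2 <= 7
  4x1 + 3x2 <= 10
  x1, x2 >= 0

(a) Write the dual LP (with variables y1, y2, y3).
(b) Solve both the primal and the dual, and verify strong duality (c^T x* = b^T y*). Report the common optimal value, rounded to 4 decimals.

The standard primal-dual pair for 'max c^T x s.t. A x <= b, x >= 0' is:
  Dual:  min b^T y  s.t.  A^T y >= c,  y >= 0.

So the dual LP is:
  minimize  8y1 + 7y2 + 10y3
  subject to:
    y1 + 4y3 >= 3
    y2 + 3y3 >= 4
    y1, y2, y3 >= 0

Solving the primal: x* = (0, 3.3333).
  primal value c^T x* = 13.3333.
Solving the dual: y* = (0, 0, 1.3333).
  dual value b^T y* = 13.3333.
Strong duality: c^T x* = b^T y*. Confirmed.

13.3333


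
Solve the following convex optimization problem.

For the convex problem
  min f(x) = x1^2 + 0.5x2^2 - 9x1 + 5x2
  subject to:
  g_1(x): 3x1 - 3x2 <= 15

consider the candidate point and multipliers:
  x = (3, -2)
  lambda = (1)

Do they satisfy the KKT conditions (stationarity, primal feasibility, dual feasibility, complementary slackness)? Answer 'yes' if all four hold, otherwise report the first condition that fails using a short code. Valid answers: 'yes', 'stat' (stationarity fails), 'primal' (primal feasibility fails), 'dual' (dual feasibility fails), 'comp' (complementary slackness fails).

Gradient of f: grad f(x) = Q x + c = (-3, 3)
Constraint values g_i(x) = a_i^T x - b_i:
  g_1((3, -2)) = 0
Stationarity residual: grad f(x) + sum_i lambda_i a_i = (0, 0)
  -> stationarity OK
Primal feasibility (all g_i <= 0): OK
Dual feasibility (all lambda_i >= 0): OK
Complementary slackness (lambda_i * g_i(x) = 0 for all i): OK

Verdict: yes, KKT holds.

yes


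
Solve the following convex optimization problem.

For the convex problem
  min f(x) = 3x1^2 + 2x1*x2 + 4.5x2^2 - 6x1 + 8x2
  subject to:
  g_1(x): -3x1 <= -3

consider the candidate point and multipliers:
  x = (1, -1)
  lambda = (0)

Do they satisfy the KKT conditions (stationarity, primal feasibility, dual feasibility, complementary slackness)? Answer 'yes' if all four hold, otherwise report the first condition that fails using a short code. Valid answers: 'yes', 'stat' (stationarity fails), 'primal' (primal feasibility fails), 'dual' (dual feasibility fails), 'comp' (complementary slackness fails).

Gradient of f: grad f(x) = Q x + c = (-2, 1)
Constraint values g_i(x) = a_i^T x - b_i:
  g_1((1, -1)) = 0
Stationarity residual: grad f(x) + sum_i lambda_i a_i = (-2, 1)
  -> stationarity FAILS
Primal feasibility (all g_i <= 0): OK
Dual feasibility (all lambda_i >= 0): OK
Complementary slackness (lambda_i * g_i(x) = 0 for all i): OK

Verdict: the first failing condition is stationarity -> stat.

stat


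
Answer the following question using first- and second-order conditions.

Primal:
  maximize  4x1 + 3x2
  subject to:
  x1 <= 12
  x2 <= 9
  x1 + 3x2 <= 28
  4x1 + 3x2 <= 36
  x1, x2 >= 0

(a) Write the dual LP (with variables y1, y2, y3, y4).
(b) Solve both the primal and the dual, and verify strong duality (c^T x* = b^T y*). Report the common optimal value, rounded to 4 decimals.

The standard primal-dual pair for 'max c^T x s.t. A x <= b, x >= 0' is:
  Dual:  min b^T y  s.t.  A^T y >= c,  y >= 0.

So the dual LP is:
  minimize  12y1 + 9y2 + 28y3 + 36y4
  subject to:
    y1 + y3 + 4y4 >= 4
    y2 + 3y3 + 3y4 >= 3
    y1, y2, y3, y4 >= 0

Solving the primal: x* = (9, 0).
  primal value c^T x* = 36.
Solving the dual: y* = (0, 0, 0, 1).
  dual value b^T y* = 36.
Strong duality: c^T x* = b^T y*. Confirmed.

36


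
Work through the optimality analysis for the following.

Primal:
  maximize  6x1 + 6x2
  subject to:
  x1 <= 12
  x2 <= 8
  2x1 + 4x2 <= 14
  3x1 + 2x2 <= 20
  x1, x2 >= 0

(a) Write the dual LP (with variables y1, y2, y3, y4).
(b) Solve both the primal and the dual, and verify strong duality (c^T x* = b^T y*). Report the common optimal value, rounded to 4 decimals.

The standard primal-dual pair for 'max c^T x s.t. A x <= b, x >= 0' is:
  Dual:  min b^T y  s.t.  A^T y >= c,  y >= 0.

So the dual LP is:
  minimize  12y1 + 8y2 + 14y3 + 20y4
  subject to:
    y1 + 2y3 + 3y4 >= 6
    y2 + 4y3 + 2y4 >= 6
    y1, y2, y3, y4 >= 0

Solving the primal: x* = (6.5, 0.25).
  primal value c^T x* = 40.5.
Solving the dual: y* = (0, 0, 0.75, 1.5).
  dual value b^T y* = 40.5.
Strong duality: c^T x* = b^T y*. Confirmed.

40.5


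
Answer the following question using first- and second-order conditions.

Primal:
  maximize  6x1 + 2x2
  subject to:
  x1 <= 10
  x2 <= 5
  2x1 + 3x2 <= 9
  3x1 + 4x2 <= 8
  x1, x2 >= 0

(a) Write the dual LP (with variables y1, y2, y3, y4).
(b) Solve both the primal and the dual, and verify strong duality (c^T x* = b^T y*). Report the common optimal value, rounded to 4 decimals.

The standard primal-dual pair for 'max c^T x s.t. A x <= b, x >= 0' is:
  Dual:  min b^T y  s.t.  A^T y >= c,  y >= 0.

So the dual LP is:
  minimize  10y1 + 5y2 + 9y3 + 8y4
  subject to:
    y1 + 2y3 + 3y4 >= 6
    y2 + 3y3 + 4y4 >= 2
    y1, y2, y3, y4 >= 0

Solving the primal: x* = (2.6667, 0).
  primal value c^T x* = 16.
Solving the dual: y* = (0, 0, 0, 2).
  dual value b^T y* = 16.
Strong duality: c^T x* = b^T y*. Confirmed.

16


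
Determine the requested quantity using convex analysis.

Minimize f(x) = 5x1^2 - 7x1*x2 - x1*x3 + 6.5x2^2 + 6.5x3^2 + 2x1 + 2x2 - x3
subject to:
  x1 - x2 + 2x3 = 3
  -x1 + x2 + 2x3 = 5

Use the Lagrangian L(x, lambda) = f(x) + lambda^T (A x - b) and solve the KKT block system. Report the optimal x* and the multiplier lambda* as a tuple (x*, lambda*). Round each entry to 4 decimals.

Form the Lagrangian:
  L(x, lambda) = (1/2) x^T Q x + c^T x + lambda^T (A x - b)
Stationarity (grad_x L = 0): Q x + c + A^T lambda = 0.
Primal feasibility: A x = b.

This gives the KKT block system:
  [ Q   A^T ] [ x     ]   [-c ]
  [ A    0  ] [ lambda ] = [ b ]

Solving the linear system:
  x*      = (-0.8889, 0.1111, 2)
  lambda* = (-1.6389, -11.3056)
  f(x*)   = 28.9444

x* = (-0.8889, 0.1111, 2), lambda* = (-1.6389, -11.3056)


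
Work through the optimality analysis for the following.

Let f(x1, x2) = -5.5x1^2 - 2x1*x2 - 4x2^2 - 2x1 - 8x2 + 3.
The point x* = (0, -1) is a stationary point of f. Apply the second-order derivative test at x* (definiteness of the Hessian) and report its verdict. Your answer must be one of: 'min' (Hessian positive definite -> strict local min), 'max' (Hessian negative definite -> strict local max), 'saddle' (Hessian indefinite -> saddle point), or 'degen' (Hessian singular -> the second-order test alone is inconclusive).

Compute the Hessian H = grad^2 f:
  H = [[-11, -2], [-2, -8]]
Verify stationarity: grad f(x*) = H x* + g = (0, 0).
Eigenvalues of H: -12, -7.
Both eigenvalues < 0, so H is negative definite -> x* is a strict local max.

max


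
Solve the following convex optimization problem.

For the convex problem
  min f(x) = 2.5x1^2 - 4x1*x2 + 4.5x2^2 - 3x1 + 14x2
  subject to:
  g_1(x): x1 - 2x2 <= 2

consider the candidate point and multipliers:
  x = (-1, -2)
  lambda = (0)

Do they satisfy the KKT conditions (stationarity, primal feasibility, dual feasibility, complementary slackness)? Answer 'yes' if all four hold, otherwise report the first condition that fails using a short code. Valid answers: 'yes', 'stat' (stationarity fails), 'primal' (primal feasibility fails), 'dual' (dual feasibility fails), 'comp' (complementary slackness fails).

Gradient of f: grad f(x) = Q x + c = (0, 0)
Constraint values g_i(x) = a_i^T x - b_i:
  g_1((-1, -2)) = 1
Stationarity residual: grad f(x) + sum_i lambda_i a_i = (0, 0)
  -> stationarity OK
Primal feasibility (all g_i <= 0): FAILS
Dual feasibility (all lambda_i >= 0): OK
Complementary slackness (lambda_i * g_i(x) = 0 for all i): OK

Verdict: the first failing condition is primal_feasibility -> primal.

primal


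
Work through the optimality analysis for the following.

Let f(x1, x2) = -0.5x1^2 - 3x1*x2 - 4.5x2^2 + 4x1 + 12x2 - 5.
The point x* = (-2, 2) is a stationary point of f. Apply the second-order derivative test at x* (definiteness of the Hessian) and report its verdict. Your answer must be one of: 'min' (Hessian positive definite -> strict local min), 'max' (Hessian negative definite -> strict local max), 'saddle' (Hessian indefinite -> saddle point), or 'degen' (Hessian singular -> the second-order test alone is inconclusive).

Compute the Hessian H = grad^2 f:
  H = [[-1, -3], [-3, -9]]
Verify stationarity: grad f(x*) = H x* + g = (0, 0).
Eigenvalues of H: -10, 0.
H has a zero eigenvalue (singular; negative semidefinite but not definite), so H is neither positive definite, negative definite, nor indefinite. The second-order test alone is inconclusive -> degen.
(Indeed, f is constant along the null direction of H through x*, so x* is not a strict local extremum.)

degen


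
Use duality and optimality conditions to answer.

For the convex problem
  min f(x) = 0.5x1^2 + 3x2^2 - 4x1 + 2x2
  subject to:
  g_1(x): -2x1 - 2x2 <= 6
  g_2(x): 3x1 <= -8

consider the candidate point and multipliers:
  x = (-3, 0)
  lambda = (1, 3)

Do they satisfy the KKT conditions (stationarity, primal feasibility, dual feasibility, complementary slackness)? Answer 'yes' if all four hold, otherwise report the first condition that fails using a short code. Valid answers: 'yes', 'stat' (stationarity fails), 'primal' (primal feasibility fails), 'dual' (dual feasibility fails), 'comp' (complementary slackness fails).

Gradient of f: grad f(x) = Q x + c = (-7, 2)
Constraint values g_i(x) = a_i^T x - b_i:
  g_1((-3, 0)) = 0
  g_2((-3, 0)) = -1
Stationarity residual: grad f(x) + sum_i lambda_i a_i = (0, 0)
  -> stationarity OK
Primal feasibility (all g_i <= 0): OK
Dual feasibility (all lambda_i >= 0): OK
Complementary slackness (lambda_i * g_i(x) = 0 for all i): FAILS

Verdict: the first failing condition is complementary_slackness -> comp.

comp


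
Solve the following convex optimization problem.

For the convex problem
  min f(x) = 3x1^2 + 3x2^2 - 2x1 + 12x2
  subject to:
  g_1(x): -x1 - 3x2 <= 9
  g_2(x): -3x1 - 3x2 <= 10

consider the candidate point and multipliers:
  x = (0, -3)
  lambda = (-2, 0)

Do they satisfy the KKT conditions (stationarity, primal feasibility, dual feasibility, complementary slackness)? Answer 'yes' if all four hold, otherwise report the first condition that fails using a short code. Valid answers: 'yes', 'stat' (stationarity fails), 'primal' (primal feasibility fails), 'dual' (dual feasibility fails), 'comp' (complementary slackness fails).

Gradient of f: grad f(x) = Q x + c = (-2, -6)
Constraint values g_i(x) = a_i^T x - b_i:
  g_1((0, -3)) = 0
  g_2((0, -3)) = -1
Stationarity residual: grad f(x) + sum_i lambda_i a_i = (0, 0)
  -> stationarity OK
Primal feasibility (all g_i <= 0): OK
Dual feasibility (all lambda_i >= 0): FAILS
Complementary slackness (lambda_i * g_i(x) = 0 for all i): OK

Verdict: the first failing condition is dual_feasibility -> dual.

dual


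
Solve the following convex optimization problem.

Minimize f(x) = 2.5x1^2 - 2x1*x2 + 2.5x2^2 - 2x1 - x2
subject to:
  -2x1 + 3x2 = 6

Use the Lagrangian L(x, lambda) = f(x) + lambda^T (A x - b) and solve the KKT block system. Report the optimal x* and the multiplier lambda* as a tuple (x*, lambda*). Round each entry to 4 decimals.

Form the Lagrangian:
  L(x, lambda) = (1/2) x^T Q x + c^T x + lambda^T (A x - b)
Stationarity (grad_x L = 0): Q x + c + A^T lambda = 0.
Primal feasibility: A x = b.

This gives the KKT block system:
  [ Q   A^T ] [ x     ]   [-c ]
  [ A    0  ] [ lambda ] = [ b ]

Solving the linear system:
  x*      = (0, 2)
  lambda* = (-3)
  f(x*)   = 8

x* = (0, 2), lambda* = (-3)


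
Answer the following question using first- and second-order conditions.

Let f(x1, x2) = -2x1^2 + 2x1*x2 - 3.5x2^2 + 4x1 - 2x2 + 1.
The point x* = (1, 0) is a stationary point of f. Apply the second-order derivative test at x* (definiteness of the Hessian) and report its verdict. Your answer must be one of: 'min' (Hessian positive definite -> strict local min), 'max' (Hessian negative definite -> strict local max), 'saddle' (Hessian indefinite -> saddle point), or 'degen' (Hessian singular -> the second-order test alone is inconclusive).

Compute the Hessian H = grad^2 f:
  H = [[-4, 2], [2, -7]]
Verify stationarity: grad f(x*) = H x* + g = (0, 0).
Eigenvalues of H: -8, -3.
Both eigenvalues < 0, so H is negative definite -> x* is a strict local max.

max


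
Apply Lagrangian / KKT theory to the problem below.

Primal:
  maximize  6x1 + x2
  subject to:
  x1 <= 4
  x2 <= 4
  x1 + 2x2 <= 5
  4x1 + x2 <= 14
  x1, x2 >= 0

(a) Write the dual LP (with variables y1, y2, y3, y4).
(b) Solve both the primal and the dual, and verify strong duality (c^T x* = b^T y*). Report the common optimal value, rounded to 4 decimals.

The standard primal-dual pair for 'max c^T x s.t. A x <= b, x >= 0' is:
  Dual:  min b^T y  s.t.  A^T y >= c,  y >= 0.

So the dual LP is:
  minimize  4y1 + 4y2 + 5y3 + 14y4
  subject to:
    y1 + y3 + 4y4 >= 6
    y2 + 2y3 + y4 >= 1
    y1, y2, y3, y4 >= 0

Solving the primal: x* = (3.5, 0).
  primal value c^T x* = 21.
Solving the dual: y* = (0, 0, 0, 1.5).
  dual value b^T y* = 21.
Strong duality: c^T x* = b^T y*. Confirmed.

21


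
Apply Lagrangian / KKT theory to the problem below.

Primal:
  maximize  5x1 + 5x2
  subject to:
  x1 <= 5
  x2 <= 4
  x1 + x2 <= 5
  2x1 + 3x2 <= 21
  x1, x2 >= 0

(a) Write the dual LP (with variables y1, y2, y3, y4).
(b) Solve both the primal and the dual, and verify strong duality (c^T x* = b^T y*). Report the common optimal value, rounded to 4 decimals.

The standard primal-dual pair for 'max c^T x s.t. A x <= b, x >= 0' is:
  Dual:  min b^T y  s.t.  A^T y >= c,  y >= 0.

So the dual LP is:
  minimize  5y1 + 4y2 + 5y3 + 21y4
  subject to:
    y1 + y3 + 2y4 >= 5
    y2 + y3 + 3y4 >= 5
    y1, y2, y3, y4 >= 0

Solving the primal: x* = (5, 0).
  primal value c^T x* = 25.
Solving the dual: y* = (0, 0, 5, 0).
  dual value b^T y* = 25.
Strong duality: c^T x* = b^T y*. Confirmed.

25


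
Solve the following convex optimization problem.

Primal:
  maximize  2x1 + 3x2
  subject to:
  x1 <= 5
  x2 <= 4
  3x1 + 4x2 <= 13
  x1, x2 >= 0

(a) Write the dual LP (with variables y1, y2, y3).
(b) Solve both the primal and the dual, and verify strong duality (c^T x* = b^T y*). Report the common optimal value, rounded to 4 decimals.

The standard primal-dual pair for 'max c^T x s.t. A x <= b, x >= 0' is:
  Dual:  min b^T y  s.t.  A^T y >= c,  y >= 0.

So the dual LP is:
  minimize  5y1 + 4y2 + 13y3
  subject to:
    y1 + 3y3 >= 2
    y2 + 4y3 >= 3
    y1, y2, y3 >= 0

Solving the primal: x* = (0, 3.25).
  primal value c^T x* = 9.75.
Solving the dual: y* = (0, 0, 0.75).
  dual value b^T y* = 9.75.
Strong duality: c^T x* = b^T y*. Confirmed.

9.75


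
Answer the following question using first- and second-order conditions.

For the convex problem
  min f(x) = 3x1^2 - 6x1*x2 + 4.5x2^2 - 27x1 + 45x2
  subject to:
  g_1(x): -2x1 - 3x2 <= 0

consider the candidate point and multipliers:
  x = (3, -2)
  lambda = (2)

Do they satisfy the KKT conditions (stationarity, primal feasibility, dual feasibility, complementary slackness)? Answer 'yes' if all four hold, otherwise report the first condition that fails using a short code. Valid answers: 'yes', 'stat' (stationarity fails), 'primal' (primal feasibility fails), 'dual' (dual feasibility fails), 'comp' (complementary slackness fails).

Gradient of f: grad f(x) = Q x + c = (3, 9)
Constraint values g_i(x) = a_i^T x - b_i:
  g_1((3, -2)) = 0
Stationarity residual: grad f(x) + sum_i lambda_i a_i = (-1, 3)
  -> stationarity FAILS
Primal feasibility (all g_i <= 0): OK
Dual feasibility (all lambda_i >= 0): OK
Complementary slackness (lambda_i * g_i(x) = 0 for all i): OK

Verdict: the first failing condition is stationarity -> stat.

stat


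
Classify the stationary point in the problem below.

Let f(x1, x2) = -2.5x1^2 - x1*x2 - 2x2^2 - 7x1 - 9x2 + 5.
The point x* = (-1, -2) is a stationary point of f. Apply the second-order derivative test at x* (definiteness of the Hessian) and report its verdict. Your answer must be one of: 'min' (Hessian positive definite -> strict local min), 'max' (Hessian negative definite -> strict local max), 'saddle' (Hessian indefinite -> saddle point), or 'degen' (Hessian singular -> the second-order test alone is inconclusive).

Compute the Hessian H = grad^2 f:
  H = [[-5, -1], [-1, -4]]
Verify stationarity: grad f(x*) = H x* + g = (0, 0).
Eigenvalues of H: -5.618, -3.382.
Both eigenvalues < 0, so H is negative definite -> x* is a strict local max.

max


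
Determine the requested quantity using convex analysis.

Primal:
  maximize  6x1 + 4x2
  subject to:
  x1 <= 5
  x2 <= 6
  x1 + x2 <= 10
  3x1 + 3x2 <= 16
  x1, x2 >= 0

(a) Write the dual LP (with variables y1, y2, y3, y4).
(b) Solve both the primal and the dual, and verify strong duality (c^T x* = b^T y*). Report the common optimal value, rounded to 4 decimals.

The standard primal-dual pair for 'max c^T x s.t. A x <= b, x >= 0' is:
  Dual:  min b^T y  s.t.  A^T y >= c,  y >= 0.

So the dual LP is:
  minimize  5y1 + 6y2 + 10y3 + 16y4
  subject to:
    y1 + y3 + 3y4 >= 6
    y2 + y3 + 3y4 >= 4
    y1, y2, y3, y4 >= 0

Solving the primal: x* = (5, 0.3333).
  primal value c^T x* = 31.3333.
Solving the dual: y* = (2, 0, 0, 1.3333).
  dual value b^T y* = 31.3333.
Strong duality: c^T x* = b^T y*. Confirmed.

31.3333


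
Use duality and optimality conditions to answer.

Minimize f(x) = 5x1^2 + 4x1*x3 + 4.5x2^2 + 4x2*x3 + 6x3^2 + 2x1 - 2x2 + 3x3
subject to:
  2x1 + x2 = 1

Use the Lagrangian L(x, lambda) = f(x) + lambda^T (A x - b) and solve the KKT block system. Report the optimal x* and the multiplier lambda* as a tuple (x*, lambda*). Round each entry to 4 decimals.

Form the Lagrangian:
  L(x, lambda) = (1/2) x^T Q x + c^T x + lambda^T (A x - b)
Stationarity (grad_x L = 0): Q x + c + A^T lambda = 0.
Primal feasibility: A x = b.

This gives the KKT block system:
  [ Q   A^T ] [ x     ]   [-c ]
  [ A    0  ] [ lambda ] = [ b ]

Solving the linear system:
  x*      = (0.2164, 0.5672, -0.5112)
  lambda* = (-1.0597)
  f(x*)   = -0.5877

x* = (0.2164, 0.5672, -0.5112), lambda* = (-1.0597)


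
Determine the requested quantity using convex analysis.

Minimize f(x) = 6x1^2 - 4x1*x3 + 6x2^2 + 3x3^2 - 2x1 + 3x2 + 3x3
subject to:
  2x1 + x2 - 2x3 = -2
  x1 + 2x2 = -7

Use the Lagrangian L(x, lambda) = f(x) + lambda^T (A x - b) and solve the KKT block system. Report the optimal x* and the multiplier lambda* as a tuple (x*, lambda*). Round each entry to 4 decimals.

Form the Lagrangian:
  L(x, lambda) = (1/2) x^T Q x + c^T x + lambda^T (A x - b)
Stationarity (grad_x L = 0): Q x + c + A^T lambda = 0.
Primal feasibility: A x = b.

This gives the KKT block system:
  [ Q   A^T ] [ x     ]   [-c ]
  [ A    0  ] [ lambda ] = [ b ]

Solving the linear system:
  x*      = (-1.5657, -2.7172, -1.9242)
  lambda* = (-1.1414, 15.3737)
  f(x*)   = 47.2702

x* = (-1.5657, -2.7172, -1.9242), lambda* = (-1.1414, 15.3737)


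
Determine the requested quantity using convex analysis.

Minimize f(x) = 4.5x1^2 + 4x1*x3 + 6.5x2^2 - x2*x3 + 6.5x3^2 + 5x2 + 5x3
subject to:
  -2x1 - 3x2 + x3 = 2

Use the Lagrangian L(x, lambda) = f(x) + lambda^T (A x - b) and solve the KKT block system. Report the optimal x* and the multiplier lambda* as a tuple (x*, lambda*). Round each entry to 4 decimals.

Form the Lagrangian:
  L(x, lambda) = (1/2) x^T Q x + c^T x + lambda^T (A x - b)
Stationarity (grad_x L = 0): Q x + c + A^T lambda = 0.
Primal feasibility: A x = b.

This gives the KKT block system:
  [ Q   A^T ] [ x     ]   [-c ]
  [ A    0  ] [ lambda ] = [ b ]

Solving the linear system:
  x*      = (-0.1286, -0.6829, -0.306)
  lambda* = (-1.1907)
  f(x*)   = -1.2816

x* = (-0.1286, -0.6829, -0.306), lambda* = (-1.1907)


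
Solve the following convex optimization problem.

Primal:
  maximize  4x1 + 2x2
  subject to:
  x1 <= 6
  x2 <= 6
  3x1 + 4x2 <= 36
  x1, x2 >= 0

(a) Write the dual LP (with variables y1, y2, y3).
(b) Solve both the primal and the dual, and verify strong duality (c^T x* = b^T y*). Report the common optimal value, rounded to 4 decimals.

The standard primal-dual pair for 'max c^T x s.t. A x <= b, x >= 0' is:
  Dual:  min b^T y  s.t.  A^T y >= c,  y >= 0.

So the dual LP is:
  minimize  6y1 + 6y2 + 36y3
  subject to:
    y1 + 3y3 >= 4
    y2 + 4y3 >= 2
    y1, y2, y3 >= 0

Solving the primal: x* = (6, 4.5).
  primal value c^T x* = 33.
Solving the dual: y* = (2.5, 0, 0.5).
  dual value b^T y* = 33.
Strong duality: c^T x* = b^T y*. Confirmed.

33


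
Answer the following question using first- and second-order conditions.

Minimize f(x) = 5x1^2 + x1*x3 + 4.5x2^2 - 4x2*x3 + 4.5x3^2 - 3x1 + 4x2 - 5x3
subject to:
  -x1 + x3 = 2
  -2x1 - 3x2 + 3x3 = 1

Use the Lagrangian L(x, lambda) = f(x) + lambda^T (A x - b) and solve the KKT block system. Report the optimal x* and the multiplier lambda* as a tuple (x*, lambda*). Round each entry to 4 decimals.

Form the Lagrangian:
  L(x, lambda) = (1/2) x^T Q x + c^T x + lambda^T (A x - b)
Stationarity (grad_x L = 0): Q x + c + A^T lambda = 0.
Primal feasibility: A x = b.

This gives the KKT block system:
  [ Q   A^T ] [ x     ]   [-c ]
  [ A    0  ] [ lambda ] = [ b ]

Solving the linear system:
  x*      = (-0.4655, 1.5115, 1.5345)
  lambda* = (-13.7644, 3.8218)
  f(x*)   = 11.7385

x* = (-0.4655, 1.5115, 1.5345), lambda* = (-13.7644, 3.8218)
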